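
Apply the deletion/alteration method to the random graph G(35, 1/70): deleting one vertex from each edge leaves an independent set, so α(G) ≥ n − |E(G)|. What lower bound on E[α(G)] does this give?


E[|E(G)|] = C(35, 2)·p = 595 · (1/70) = 17/2.
E[α(G)] ≥ n − E[|E(G)|] = 35 − 17/2 = 53/2.
Numerically: ≈ 26.5000.
(This is only a lower bound; the true E[α(G)] may be larger.)

E[α(G)] ≥ 53/2 ≈ 26.5000.


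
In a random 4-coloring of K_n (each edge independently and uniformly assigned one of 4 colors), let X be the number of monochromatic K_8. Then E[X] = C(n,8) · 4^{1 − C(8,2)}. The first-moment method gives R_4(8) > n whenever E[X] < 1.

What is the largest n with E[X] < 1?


We need C(n, 8) · 4^{1 − 28} < 1, i.e. C(n, 8) < 4^{28 − 1} = 18014398509481984.
Check values of n near the boundary:
  n = 406: C(406, 8) = 17082453897995850; 17082453897995850 < 18014398509481984? YES
  n = 407: C(407, 8) = 17424959239309050; 17424959239309050 < 18014398509481984? YES
  n = 408: C(408, 8) = 17773458424095231; 17773458424095231 < 18014398509481984? YES
  n = 409: C(409, 8) = 18128041135797879; 18128041135797879 < 18014398509481984? NO
  n = 410: C(410, 8) = 18488798173326195; 18488798173326195 < 18014398509481984? NO
The largest n with C(n, 8) < 18014398509481984 is n = 408 (where E[X] = 17773458424095231/18014398509481984 ≈ 0.9866). Hence R_4(8) > 408, i.e. R_4(8) ≥ 409.

Largest n = 408; hence R_4(8) > 408.


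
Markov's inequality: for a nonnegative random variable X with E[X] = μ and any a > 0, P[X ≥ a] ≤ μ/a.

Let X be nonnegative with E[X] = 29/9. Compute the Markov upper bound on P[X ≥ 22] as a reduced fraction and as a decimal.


μ = E[X] = 29/9, a = 22.
Markov: P[X ≥ 22] ≤ μ/a = (29/9)/22 = 29/198.
Numerically: ≈ 0.146.
(Since a = 22 > μ = 3.222, the bound 29/198 is < 1 and informative.)

P[X ≥ 22] ≤ 29/198 ≈ 0.146.


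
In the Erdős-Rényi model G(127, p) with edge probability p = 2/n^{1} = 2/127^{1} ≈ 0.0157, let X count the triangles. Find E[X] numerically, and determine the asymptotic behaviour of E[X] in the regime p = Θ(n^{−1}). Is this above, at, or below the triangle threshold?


Number of potential triangles: C(127, 3) = 333375.
Each occurs with probability p³ ≈ (0.0157)³ ≈ 3.90552e-06.
By linearity: E[X] = C(127, 3)·p³ ≈ 333375 · 3.90552e-06 ≈ 1.302.
Here α = 1, so p = 2/n is exactly at the triangle threshold p ~ 1/n. Asymptotically E[X] → c³/6 = 2³/6 = 4/3 ≈ 1.333, a bounded constant. In this regime the triangle count is asymptotically Poisson(c³/6).

E[X] ≈ 1.302; in regime p = Θ(1/n^{1}) E[X] stays bounded (at the triangle threshold p ~ 1/n).


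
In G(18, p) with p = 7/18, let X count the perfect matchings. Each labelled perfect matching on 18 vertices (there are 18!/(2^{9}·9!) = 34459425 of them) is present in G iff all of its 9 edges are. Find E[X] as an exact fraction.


K_18 has 18!/(2^{9}·9!) = 34459425 labelled perfect matchings.
For each such perfect matching H, let X_H = 1 if all 9 edges of H are present in G. Then P[X_H = 1] = p^{9} = (7/18)^{9} = 40353607/198359290368.
By linearity: E[X] = Σ_H E[X_H] = 34459425 · p^{9} = 34459425 · 40353607/198359290368 = 17167433257975/2448880128.
Numerically: E[X] ≈ 7010.3.

E[X] = 34459425 · (7/18)^{9} = 17167433257975/2448880128 ≈ 7010.3.


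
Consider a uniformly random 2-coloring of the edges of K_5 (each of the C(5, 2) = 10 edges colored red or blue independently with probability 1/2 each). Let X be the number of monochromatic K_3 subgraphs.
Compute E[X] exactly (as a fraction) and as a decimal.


Let X = Σ_S X_S over the C(5, 3) = 10 subsets S of size 3, where X_S = 1 if the K_3 on S is monochromatic.
For a fixed S, the K_3 on S has C(3, 2) = 3 edges. P[all 3 edges red] = (1/2)^3, and likewise for blue, so P[monochromatic] = 2·(1/2)^3 = 2^{1 − 3} = 1/4.
Summing: E[X] = C(5, 3) · 2^{1 − 3} = 10 · 1/4 = 5/2.
Numerically: E[X] ≈ 2.50000.

E[X] = C(5,3)·2^(1−C(3,2)) = 5/2 ≈ 2.50000.


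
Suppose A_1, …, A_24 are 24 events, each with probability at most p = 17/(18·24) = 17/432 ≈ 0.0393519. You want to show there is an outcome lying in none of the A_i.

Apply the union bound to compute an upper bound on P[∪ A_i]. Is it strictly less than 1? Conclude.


Union bound: P[∪_{i=1}^{24} A_i] ≤ Σ_i P[A_i] ≤ 24·p = 24·(17/432) = 17/18.
Numerically: 17/18 ≈ 0.9444444.
Is 17/18 < 1? YES.
Since P[∪ A_i] ≤ 17/18 < 1, the complement has P[∩ A_i^c] ≥ 1 − 17/18 = 1/18 > 0, so some outcome avoids every A_i.

24·p = 17/18 ≈ 0.9444444; existence CERTIFIED by the union bound.


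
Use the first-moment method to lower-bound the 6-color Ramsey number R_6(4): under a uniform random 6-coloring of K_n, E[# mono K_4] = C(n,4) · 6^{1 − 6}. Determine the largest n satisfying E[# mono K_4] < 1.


We need C(n, 4) · 6^{1 − 6} < 1, i.e. C(n, 4) < 6^{6 − 1} = 7776.
Check values of n near the boundary:
  n = 16: C(16, 4) = 1820; 1820 < 7776? YES
  n = 17: C(17, 4) = 2380; 2380 < 7776? YES
  n = 18: C(18, 4) = 3060; 3060 < 7776? YES
  n = 19: C(19, 4) = 3876; 3876 < 7776? YES
  n = 20: C(20, 4) = 4845; 4845 < 7776? YES
  n = 21: C(21, 4) = 5985; 5985 < 7776? YES
  n = 22: C(22, 4) = 7315; 7315 < 7776? YES
  n = 23: C(23, 4) = 8855; 8855 < 7776? NO
  n = 24: C(24, 4) = 10626; 10626 < 7776? NO
The largest n with C(n, 4) < 7776 is n = 22 (where E[X] = 7315/7776 ≈ 0.9407). Hence R_6(4) > 22, i.e. R_6(4) ≥ 23.

Largest n = 22; hence R_6(4) > 22.


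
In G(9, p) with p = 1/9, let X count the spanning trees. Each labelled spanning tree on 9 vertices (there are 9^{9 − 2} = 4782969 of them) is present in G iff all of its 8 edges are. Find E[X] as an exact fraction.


K_9 has 9^{9 − 2} = 4782969 labelled spanning trees.
For each such spanning tree H, let X_H = 1 if all 8 edges of H are present in G. Then P[X_H = 1] = p^{8} = (1/9)^{8} = 1/43046721.
By linearity: E[X] = Σ_H E[X_H] = 4782969 · p^{8} = 4782969 · 1/43046721 = 1/9.
Numerically: E[X] ≈ 0.11111.

E[X] = 4782969 · (1/9)^{8} = 1/9 ≈ 0.11111.


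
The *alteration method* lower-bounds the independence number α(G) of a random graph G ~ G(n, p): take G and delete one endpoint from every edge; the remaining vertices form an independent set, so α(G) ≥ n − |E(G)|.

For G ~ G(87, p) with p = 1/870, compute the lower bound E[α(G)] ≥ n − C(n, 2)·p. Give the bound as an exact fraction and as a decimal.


E[|E(G)|] = C(87, 2)·p = 3741 · (1/870) = 43/10.
E[α(G)] ≥ n − E[|E(G)|] = 87 − 43/10 = 827/10.
Numerically: ≈ 82.70000.
(This is only a lower bound; the true E[α(G)] may be larger.)

E[α(G)] ≥ 827/10 ≈ 82.70000.


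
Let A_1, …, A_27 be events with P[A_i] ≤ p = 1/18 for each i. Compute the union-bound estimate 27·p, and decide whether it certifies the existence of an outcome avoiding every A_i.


Union bound: P[∪_{i=1}^{27} A_i] ≤ Σ_i P[A_i] ≤ 27·p = 27·(1/18) = 3/2.
Numerically: 3/2 ≈ 1.50000.
Is 3/2 < 1? NO.
Since the bound 3/2 is ≥ 1, the union bound is uninformative here; it does NOT by itself certify existence.

27·p = 3/2 ≈ 1.50000; existence NOT certified by the union bound.


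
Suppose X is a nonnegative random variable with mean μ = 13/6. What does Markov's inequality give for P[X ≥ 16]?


μ = E[X] = 13/6, a = 16.
Markov: P[X ≥ 16] ≤ μ/a = (13/6)/16 = 13/96.
Numerically: ≈ 0.1354.
(Since a = 16 > μ = 2.1667, the bound 13/96 is < 1 and informative.)

P[X ≥ 16] ≤ 13/96 ≈ 0.1354.


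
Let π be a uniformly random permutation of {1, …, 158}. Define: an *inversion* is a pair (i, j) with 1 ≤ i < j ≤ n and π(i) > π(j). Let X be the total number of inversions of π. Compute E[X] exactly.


Write X = Σ X_I over the C(158, 2) = 12403 pairs i < j, with X_I the indicator of one inversion.
There are 12403 indicators.
For each fixed pair i < j, the values π(i) and π(j) are two distinct elements of {1, …, 158} in uniformly random order; by symmetry P[π(i) > π(j)] = 1/2.
By linearity: E[X] = 12403 · (1/2) = C(158, 2) · (1/2) = 12403/2 = 12403/2 ≈ 6201.500000.

E[X] = 12403/2 = 6201.500000.


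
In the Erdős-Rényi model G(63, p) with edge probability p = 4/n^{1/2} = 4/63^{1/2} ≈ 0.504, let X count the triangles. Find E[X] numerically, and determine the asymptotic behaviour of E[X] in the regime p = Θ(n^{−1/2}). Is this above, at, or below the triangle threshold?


Number of potential triangles: C(63, 3) = 39711.
Each occurs with probability p³ ≈ (0.504)³ ≈ 1.279880e-01.
By linearity: E[X] = C(63, 3)·p³ ≈ 39711 · 1.279880e-01 ≈ 5082.5303.
Since α = 1/2 < 1, p = c/n^{1/2} ≫ 1/n is above the triangle threshold p ~ 1/n. Asymptotically E[X] ~ (c³/6)·n^{3(1−α)} = (4³/6)·n^{1.5} → ∞; triangles are abundant w.h.p.

E[X] ≈ 5082.5303; in regime p = Θ(1/n^{1/2}) E[X] diverges (above the triangle threshold p ~ 1/n).


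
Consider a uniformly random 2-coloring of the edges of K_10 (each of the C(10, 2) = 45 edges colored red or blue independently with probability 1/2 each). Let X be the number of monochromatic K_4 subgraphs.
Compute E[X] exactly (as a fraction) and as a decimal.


Let X = Σ_S X_S over the C(10, 4) = 210 subsets S of size 4, where X_S = 1 if the K_4 on S is monochromatic.
For a fixed S, the K_4 on S has C(4, 2) = 6 edges. P[all 6 edges red] = (1/2)^6, and likewise for blue, so P[monochromatic] = 2·(1/2)^6 = 2^{1 − 6} = 1/32.
By linearity of expectation: E[X] = C(10, 4) · 2^{1 − 6} = 210 · 1/32 = 105/16.
Numerically: E[X] ≈ 6.562.

E[X] = C(10,4)·2^(1−C(4,2)) = 105/16 ≈ 6.562.


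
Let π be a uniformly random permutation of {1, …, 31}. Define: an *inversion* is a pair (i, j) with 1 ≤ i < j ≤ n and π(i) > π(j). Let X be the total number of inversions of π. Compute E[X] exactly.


Write X = Σ X_I over the C(31, 2) = 465 pairs i < j, with X_I the indicator of one inversion.
There are 465 indicators.
For each fixed pair i < j, the values π(i) and π(j) are two distinct elements of {1, …, 31} in uniformly random order; by symmetry P[π(i) > π(j)] = 1/2.
By linearity: E[X] = 465 · (1/2) = C(31, 2) · (1/2) = 465/2 = 465/2 ≈ 232.500.

E[X] = 465/2 = 232.500.


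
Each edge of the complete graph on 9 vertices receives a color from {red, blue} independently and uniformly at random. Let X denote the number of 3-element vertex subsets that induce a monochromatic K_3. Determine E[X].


Let X = Σ_S X_S over the C(9, 3) = 84 subsets S of size 3, where X_S = 1 if the K_3 on S is monochromatic.
For a fixed S, the K_3 on S has C(3, 2) = 3 edges. P[all 3 edges red] = (1/2)^3, and likewise for blue, so P[monochromatic] = 2·(1/2)^3 = 2^{1 − 3} = 1/4.
By linearity of expectation: E[X] = C(9, 3) · 2^{1 − 3} = 84 · 1/4 = 21.
Numerically: E[X] ≈ 21.000.

E[X] = C(9,3)·2^(1−C(3,2)) = 21 ≈ 21.000.


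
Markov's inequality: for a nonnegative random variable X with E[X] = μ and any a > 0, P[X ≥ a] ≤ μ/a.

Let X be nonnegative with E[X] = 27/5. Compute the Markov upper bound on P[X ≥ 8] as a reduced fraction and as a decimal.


μ = E[X] = 27/5, a = 8.
Markov: P[X ≥ 8] ≤ μ/a = (27/5)/8 = 27/40.
Numerically: ≈ 0.6750.
(Since a = 8 > μ = 5.4000, the bound 27/40 is < 1 and informative.)

P[X ≥ 8] ≤ 27/40 ≈ 0.6750.


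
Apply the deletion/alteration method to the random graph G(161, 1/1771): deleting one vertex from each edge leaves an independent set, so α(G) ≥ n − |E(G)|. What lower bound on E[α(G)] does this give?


E[|E(G)|] = C(161, 2)·p = 12880 · (1/1771) = 80/11.
E[α(G)] ≥ n − E[|E(G)|] = 161 − 80/11 = 1691/11.
Numerically: ≈ 153.727.
(This is only a lower bound; the true E[α(G)] may be larger.)

E[α(G)] ≥ 1691/11 ≈ 153.727.


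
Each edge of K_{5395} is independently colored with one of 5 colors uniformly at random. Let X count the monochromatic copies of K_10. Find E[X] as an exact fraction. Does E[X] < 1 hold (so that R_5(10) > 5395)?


E[X] = C(5395, 10) · 5^{1 − 45} = 5708563736675616143322765475706 · 5^{−44} = 5708563736675616143322765475706/5684341886080801486968994140625.
As a reduced fraction: E[X] = 5708563736675616143322765475706/5684341886080801486968994140625 ≈ 1.0043.
Is E[X] < 1? NO.
Since E[X] ≥ 1, the first-moment bound is inconclusive at n = 5395; it does NOT by itself certify R_5(10) > 5395.

E[X] = 5708563736675616143322765475706/5684341886080801486968994140625 ≈ 1.0043; E[X] ≥ 1; first-moment method inconclusive here.


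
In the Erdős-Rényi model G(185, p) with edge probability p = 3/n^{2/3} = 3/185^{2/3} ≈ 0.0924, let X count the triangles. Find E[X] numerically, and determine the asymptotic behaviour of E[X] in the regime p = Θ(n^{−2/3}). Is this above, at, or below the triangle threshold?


Number of potential triangles: C(185, 3) = 1038220.
Each occurs with probability p³ ≈ (0.0924)³ ≈ 7.8889701e-04.
By linearity: E[X] = C(185, 3)·p³ ≈ 1038220 · 7.8889701e-04 ≈ 819.04865.
Since α = 2/3 < 1, p = c/n^{2/3} ≫ 1/n is above the triangle threshold p ~ 1/n. Asymptotically E[X] ~ (c³/6)·n^{3(1−α)} = (3³/6)·n^{1} → ∞; triangles are abundant w.h.p.

E[X] ≈ 819.04865; in regime p = Θ(1/n^{2/3}) E[X] diverges (above the triangle threshold p ~ 1/n).


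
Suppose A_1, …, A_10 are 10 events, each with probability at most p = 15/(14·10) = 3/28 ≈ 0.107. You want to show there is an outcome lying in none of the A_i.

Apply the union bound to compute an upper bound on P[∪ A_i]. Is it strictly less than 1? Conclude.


Union bound: P[∪_{i=1}^{10} A_i] ≤ Σ_i P[A_i] ≤ 10·p = 10·(3/28) = 15/14.
Numerically: 15/14 ≈ 1.071.
Is 15/14 < 1? NO.
Since the bound 15/14 is ≥ 1, the union bound is uninformative here; it does NOT by itself certify existence.

10·p = 15/14 ≈ 1.071; existence NOT certified by the union bound.


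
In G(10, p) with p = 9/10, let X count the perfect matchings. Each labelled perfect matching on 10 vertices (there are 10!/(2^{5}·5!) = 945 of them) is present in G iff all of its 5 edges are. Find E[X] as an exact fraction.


K_10 has 10!/(2^{5}·5!) = 945 labelled perfect matchings.
For each such perfect matching H, let X_H = 1 if all 5 edges of H are present in G. Then P[X_H = 1] = p^{5} = (9/10)^{5} = 59049/100000.
By linearity of expectation: E[X] = Σ_H E[X_H] = 945 · p^{5} = 945 · 59049/100000 = 11160261/20000.
Numerically: E[X] ≈ 558.

E[X] = 945 · (9/10)^{5} = 11160261/20000 ≈ 558.


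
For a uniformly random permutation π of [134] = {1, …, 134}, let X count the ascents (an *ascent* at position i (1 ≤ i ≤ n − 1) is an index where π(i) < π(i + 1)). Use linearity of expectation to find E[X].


Write X = Σ X_I over i = 1, …, 133, with X_I the indicator of one ascent.
There are 133 indicators.
For each fixed i, the pair (π(i), π(i+1)) is a uniformly random ordered pair of distinct values from {1, …, 134}; by symmetry P[π(i) < π(i+1)] = 1/2.
By linearity: E[X] = 133 · (1/2) = (134 − 1) · (1/2) = 133/2 ≈ 66.500000.

E[X] = 133/2 = 66.500000.


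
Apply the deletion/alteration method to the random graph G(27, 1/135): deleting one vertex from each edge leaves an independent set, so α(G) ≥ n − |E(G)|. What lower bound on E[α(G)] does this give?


E[|E(G)|] = C(27, 2)·p = 351 · (1/135) = 13/5.
E[α(G)] ≥ n − E[|E(G)|] = 27 − 13/5 = 122/5.
Numerically: ≈ 24.400.
(This is only a lower bound; the true E[α(G)] may be larger.)

E[α(G)] ≥ 122/5 ≈ 24.400.


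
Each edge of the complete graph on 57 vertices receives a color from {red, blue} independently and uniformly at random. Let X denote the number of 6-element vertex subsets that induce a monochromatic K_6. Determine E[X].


Let X = Σ_S X_S over the C(57, 6) = 36288252 subsets S of size 6, where X_S = 1 if the K_6 on S is monochromatic.
For a fixed S, the K_6 on S has C(6, 2) = 15 edges. P[all 15 edges red] = (1/2)^15, and likewise for blue, so P[monochromatic] = 2·(1/2)^15 = 2^{1 − 15} = 1/16384.
Summing: E[X] = C(57, 6) · 2^{1 − 15} = 36288252 · 1/16384 = 9072063/4096.
Numerically: E[X] ≈ 2214.859131.

E[X] = C(57,6)·2^(1−C(6,2)) = 9072063/4096 ≈ 2214.859131.


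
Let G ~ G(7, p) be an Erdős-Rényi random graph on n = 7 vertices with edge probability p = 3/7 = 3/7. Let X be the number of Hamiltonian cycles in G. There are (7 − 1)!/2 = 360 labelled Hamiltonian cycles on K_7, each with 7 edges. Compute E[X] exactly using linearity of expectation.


K_7 has (7 − 1)!/2 = 360 labelled Hamiltonian cycles.
For each such Hamiltonian cycle H, let X_H = 1 if all 7 edges of H are present in G. Then P[X_H = 1] = p^{7} = (3/7)^{7} = 2187/823543.
By linearity: E[X] = Σ_H E[X_H] = 360 · p^{7} = 360 · 2187/823543 = 787320/823543.
Numerically: E[X] ≈ 0.95602.

E[X] = 360 · (3/7)^{7} = 787320/823543 ≈ 0.95602.


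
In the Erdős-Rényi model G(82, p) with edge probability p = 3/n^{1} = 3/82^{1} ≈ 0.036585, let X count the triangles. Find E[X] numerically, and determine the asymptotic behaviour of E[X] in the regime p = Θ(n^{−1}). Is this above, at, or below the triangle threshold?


Number of potential triangles: C(82, 3) = 88560.
Each occurs with probability p³ ≈ (0.036585)³ ≈ 4.8969110e-05.
By linearity: E[X] = C(82, 3)·p³ ≈ 88560 · 4.8969110e-05 ≈ 4.33670.
Here α = 1, so p = 3/n is exactly at the triangle threshold p ~ 1/n. Asymptotically E[X] → c³/6 = 3³/6 = 9/2 ≈ 4.50000, a bounded constant. In this regime the triangle count is asymptotically Poisson(c³/6).

E[X] ≈ 4.33670; in regime p = Θ(1/n^{1}) E[X] stays bounded (at the triangle threshold p ~ 1/n).


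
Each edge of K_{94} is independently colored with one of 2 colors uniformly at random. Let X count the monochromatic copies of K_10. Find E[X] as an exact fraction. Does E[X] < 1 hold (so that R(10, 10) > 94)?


E[X] = C(94, 10) · 2^{1 − 45} = 9041256841903 · 2^{−44} = 9041256841903/17592186044416.
As a reduced fraction: E[X] = 9041256841903/17592186044416 ≈ 0.51394.
Is E[X] < 1? YES.
Since E[X] < 1, there exists a 2-coloring of K_{94} with no monochromatic K_10; hence R(10, 10) > 94.

E[X] = 9041256841903/17592186044416 ≈ 0.51394; E[X] < 1, so R(10, 10) > 94.


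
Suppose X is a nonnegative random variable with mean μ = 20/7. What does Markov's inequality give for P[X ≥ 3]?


μ = E[X] = 20/7, a = 3.
Markov: P[X ≥ 3] ≤ μ/a = (20/7)/3 = 20/21.
Numerically: ≈ 0.9524.
(Since a = 3 > μ = 2.8571, the bound 20/21 is < 1 and informative.)

P[X ≥ 3] ≤ 20/21 ≈ 0.9524.


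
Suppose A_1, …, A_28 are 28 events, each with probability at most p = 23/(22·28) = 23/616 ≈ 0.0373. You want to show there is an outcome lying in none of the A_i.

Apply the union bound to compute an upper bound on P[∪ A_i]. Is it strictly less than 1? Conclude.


Union bound: P[∪_{i=1}^{28} A_i] ≤ Σ_i P[A_i] ≤ 28·p = 28·(23/616) = 23/22.
Numerically: 23/22 ≈ 1.0455.
Is 23/22 < 1? NO.
Since the bound 23/22 is ≥ 1, the union bound is uninformative here; it does NOT by itself certify existence.

28·p = 23/22 ≈ 1.0455; existence NOT certified by the union bound.


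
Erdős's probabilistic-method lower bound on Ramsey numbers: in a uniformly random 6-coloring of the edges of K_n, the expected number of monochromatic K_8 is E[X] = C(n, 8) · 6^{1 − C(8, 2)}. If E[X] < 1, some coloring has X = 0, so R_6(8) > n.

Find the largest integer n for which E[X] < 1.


We need C(n, 8) · 6^{1 − 28} < 1, i.e. C(n, 8) < 6^{28 − 1} = 1023490369077469249536.
Check values of n near the boundary:
  n = 1589: C(1589, 8) = 990389025825605844438; 990389025825605844438 < 1023490369077469249536? YES
  n = 1590: C(1590, 8) = 995397314198933813310; 995397314198933813310 < 1023490369077469249536? YES
  n = 1591: C(1591, 8) = 1000427749141189953870; 1000427749141189953870 < 1023490369077469249536? YES
  n = 1592: C(1592, 8) = 1005480414540892933435; 1005480414540892933435 < 1023490369077469249536? YES
  n = 1593: C(1593, 8) = 1010555394551193970323; 1010555394551193970323 < 1023490369077469249536? YES
  n = 1594: C(1594, 8) = 1015652773590544255167; 1015652773590544255167 < 1023490369077469249536? YES
  n = 1595: C(1595, 8) = 1020772636343363633895; 1020772636343363633895 < 1023490369077469249536? YES
  n = 1596: C(1596, 8) = 1025915067760710553965; 1025915067760710553965 < 1023490369077469249536? NO
  n = 1597: C(1597, 8) = 1031080153060953275445; 1031080153060953275445 < 1023490369077469249536? NO
  n = 1598: C(1598, 8) = 1036267977730442348529; 1036267977730442348529 < 1023490369077469249536? NO
The largest n with C(n, 8) < 1023490369077469249536 is n = 1595 (where E[X] = 113419181815929292655/113721152119718805504 ≈ 0.997). Hence R_6(8) > 1595, i.e. R_6(8) ≥ 1596.

Largest n = 1595; hence R_6(8) > 1595.


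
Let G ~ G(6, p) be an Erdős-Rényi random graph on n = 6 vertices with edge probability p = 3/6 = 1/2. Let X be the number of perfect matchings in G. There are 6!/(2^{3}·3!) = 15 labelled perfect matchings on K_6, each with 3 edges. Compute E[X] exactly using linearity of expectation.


K_6 has 6!/(2^{3}·3!) = 15 labelled perfect matchings.
For each such perfect matching H, let X_H = 1 if all 3 edges of H are present in G. Then P[X_H = 1] = p^{3} = (1/2)^{3} = 1/8.
Summing the indicators: E[X] = Σ_H E[X_H] = 15 · p^{3} = 15 · 1/8 = 15/8.
Numerically: E[X] ≈ 1.875.

E[X] = 15 · (1/2)^{3} = 15/8 ≈ 1.875.


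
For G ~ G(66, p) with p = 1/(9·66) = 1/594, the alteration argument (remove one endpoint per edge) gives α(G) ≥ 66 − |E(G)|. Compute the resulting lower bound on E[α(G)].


E[|E(G)|] = C(66, 2)·p = 2145 · (1/594) = 65/18.
E[α(G)] ≥ n − E[|E(G)|] = 66 − 65/18 = 1123/18.
Numerically: ≈ 62.389.
(This is only a lower bound; the true E[α(G)] may be larger.)

E[α(G)] ≥ 1123/18 ≈ 62.389.


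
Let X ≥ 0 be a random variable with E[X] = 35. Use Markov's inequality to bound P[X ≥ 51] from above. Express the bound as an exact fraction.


μ = E[X] = 35, a = 51.
Markov: P[X ≥ 51] ≤ μ/a = (35)/51 = 35/51.
Numerically: ≈ 0.686.
(Since a = 51 > μ = 35.000, the bound 35/51 is < 1 and informative.)

P[X ≥ 51] ≤ 35/51 ≈ 0.686.


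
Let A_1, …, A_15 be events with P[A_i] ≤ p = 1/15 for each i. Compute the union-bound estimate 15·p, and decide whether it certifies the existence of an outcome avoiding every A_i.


Union bound: P[∪_{i=1}^{15} A_i] ≤ Σ_i P[A_i] ≤ 15·p = 15·(1/15) = 1.
Numerically: 1 ≈ 1.000.
Is 1 < 1? NO.
Since the bound 1 is ≥ 1, the union bound is uninformative here; it does NOT by itself certify existence.

15·p = 1 ≈ 1.000; existence NOT certified by the union bound.


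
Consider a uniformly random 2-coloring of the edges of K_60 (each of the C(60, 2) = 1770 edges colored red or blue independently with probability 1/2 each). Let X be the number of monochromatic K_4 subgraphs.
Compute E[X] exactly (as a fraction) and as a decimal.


Let X = Σ_S X_S over the C(60, 4) = 487635 subsets S of size 4, where X_S = 1 if the K_4 on S is monochromatic.
For a fixed S, the K_4 on S has C(4, 2) = 6 edges. P[all 6 edges red] = (1/2)^6, and likewise for blue, so P[monochromatic] = 2·(1/2)^6 = 2^{1 − 6} = 1/32.
Summing: E[X] = C(60, 4) · 2^{1 − 6} = 487635 · 1/32 = 487635/32.
Numerically: E[X] ≈ 15238.59375.

E[X] = C(60,4)·2^(1−C(4,2)) = 487635/32 ≈ 15238.59375.


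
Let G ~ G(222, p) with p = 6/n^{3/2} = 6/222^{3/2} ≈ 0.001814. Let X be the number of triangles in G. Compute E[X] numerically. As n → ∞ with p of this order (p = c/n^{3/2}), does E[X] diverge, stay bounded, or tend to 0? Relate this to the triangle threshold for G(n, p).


Number of potential triangles: C(222, 3) = 1798940.
Each occurs with probability p³ ≈ (0.001814)³ ≈ 5.968502e-09.
By linearity: E[X] = C(222, 3)·p³ ≈ 1798940 · 5.968502e-09 ≈ 0.0107.
Since α = 3/2 > 1, p = c/n^{3/2} = o(1/n) is below the triangle threshold p ~ 1/n. Asymptotically E[X] ~ (c³/6)·n^{3(1−α)} = (6³/6)·n^{-1.5} → 0, so by Markov's inequality G has no triangles w.h.p.

E[X] ≈ 0.0107; in regime p = Θ(1/n^{3/2}) E[X] tends to 0 (below the triangle threshold p ~ 1/n).


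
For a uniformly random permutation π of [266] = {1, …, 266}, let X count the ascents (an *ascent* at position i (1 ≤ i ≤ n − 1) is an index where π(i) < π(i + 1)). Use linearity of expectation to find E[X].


Write X = Σ X_I over i = 1, …, 265, with X_I the indicator of one ascent.
There are 265 indicators.
For each fixed i, the pair (π(i), π(i+1)) is a uniformly random ordered pair of distinct values from {1, …, 266}; by symmetry P[π(i) < π(i+1)] = 1/2.
By linearity: E[X] = 265 · (1/2) = (266 − 1) · (1/2) = 265/2 ≈ 132.500000.

E[X] = 265/2 = 132.500000.


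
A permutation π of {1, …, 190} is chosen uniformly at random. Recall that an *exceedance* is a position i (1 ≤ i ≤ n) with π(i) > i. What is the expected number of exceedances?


Write X = Σ_{i=1}^{190} X_i, where X_i = 1_{π(i) > i}.
For each fixed i, π(i) is uniform over {1, …, 190} (marginal of a uniform permutation), so P[π(i) > i] = (n − i)/n. Summing: Σ_{i=1}^{190} (n − i)/n = (0 + 1 + … + 189)/190 = 190(190 − 1)/(2·190) = (190 − 1)/2.
Hence E[X] = Σ_{i=1}^{190} (190 − i)/190 = 189/2 ≈ 94.500000.

E[X] = 189/2 = 94.500000.


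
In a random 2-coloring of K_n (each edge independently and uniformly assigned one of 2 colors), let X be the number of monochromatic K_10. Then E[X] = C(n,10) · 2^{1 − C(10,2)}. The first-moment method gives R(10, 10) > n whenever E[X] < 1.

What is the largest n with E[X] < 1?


We need C(n, 10) · 2^{1 − 45} < 1, i.e. C(n, 10) < 2^{45 − 1} = 17592186044416.
Check values of n near the boundary:
  n = 96: C(96, 10) = 11279926456656; 11279926456656 < 17592186044416? YES
  n = 97: C(97, 10) = 12576469727536; 12576469727536 < 17592186044416? YES
  n = 98: C(98, 10) = 14005614014756; 14005614014756 < 17592186044416? YES
  n = 99: C(99, 10) = 15579278510796; 15579278510796 < 17592186044416? YES
  n = 100: C(100, 10) = 17310309456440; 17310309456440 < 17592186044416? YES
  n = 101: C(101, 10) = 19212541264840; 19212541264840 < 17592186044416? NO
  n = 102: C(102, 10) = 21300860967540; 21300860967540 < 17592186044416? NO
The largest n with C(n, 10) < 17592186044416 is n = 100 (where E[X] = 2163788682055/2199023255552 ≈ 0.984). Hence R(10, 10) > 100, i.e. R(10, 10) ≥ 101.

Largest n = 100; hence R(10, 10) > 100.


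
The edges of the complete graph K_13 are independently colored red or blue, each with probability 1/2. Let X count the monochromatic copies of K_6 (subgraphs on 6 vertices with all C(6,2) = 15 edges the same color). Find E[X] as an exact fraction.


Let X = Σ_S X_S over the C(13, 6) = 1716 subsets S of size 6, where X_S = 1 if the K_6 on S is monochromatic.
For a fixed S, the K_6 on S has C(6, 2) = 15 edges. P[all 15 edges red] = (1/2)^15, and likewise for blue, so P[monochromatic] = 2·(1/2)^15 = 2^{1 − 15} = 1/16384.
By linearity of expectation: E[X] = C(13, 6) · 2^{1 − 15} = 1716 · 1/16384 = 429/4096.
Numerically: E[X] ≈ 0.1047.

E[X] = C(13,6)·2^(1−C(6,2)) = 429/4096 ≈ 0.1047.


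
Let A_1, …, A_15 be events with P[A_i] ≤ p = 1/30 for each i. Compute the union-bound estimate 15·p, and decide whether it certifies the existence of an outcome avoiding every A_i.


Union bound: P[∪_{i=1}^{15} A_i] ≤ Σ_i P[A_i] ≤ 15·p = 15·(1/30) = 1/2.
Numerically: 1/2 ≈ 0.500000.
Is 1/2 < 1? YES.
Since P[∪ A_i] ≤ 1/2 < 1, the complement has P[∩ A_i^c] ≥ 1 − 1/2 = 1/2 > 0, so some outcome avoids every A_i.

15·p = 1/2 ≈ 0.500000; existence CERTIFIED by the union bound.


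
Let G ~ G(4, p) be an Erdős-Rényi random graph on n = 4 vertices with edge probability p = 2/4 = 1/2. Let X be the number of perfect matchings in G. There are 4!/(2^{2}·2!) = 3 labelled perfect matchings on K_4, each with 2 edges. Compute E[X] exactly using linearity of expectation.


K_4 has 4!/(2^{2}·2!) = 3 labelled perfect matchings.
For each such perfect matching H, let X_H = 1 if all 2 edges of H are present in G. Then P[X_H = 1] = p^{2} = (1/2)^{2} = 1/4.
By linearity: E[X] = Σ_H E[X_H] = 3 · p^{2} = 3 · 1/4 = 3/4.
Numerically: E[X] ≈ 0.75.

E[X] = 3 · (1/2)^{2} = 3/4 ≈ 0.75.


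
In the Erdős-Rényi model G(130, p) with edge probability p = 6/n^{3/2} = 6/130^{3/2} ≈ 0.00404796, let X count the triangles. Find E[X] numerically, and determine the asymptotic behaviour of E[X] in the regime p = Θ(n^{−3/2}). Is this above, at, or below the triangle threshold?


Number of potential triangles: C(130, 3) = 357760.
Each occurs with probability p³ ≈ (0.00404796)³ ≈ 6.63297966e-08.
By linearity: E[X] = C(130, 3)·p³ ≈ 357760 · 6.63297966e-08 ≈ 0.023730.
Since α = 3/2 > 1, p = c/n^{3/2} = o(1/n) is below the triangle threshold p ~ 1/n. Asymptotically E[X] ~ (c³/6)·n^{3(1−α)} = (6³/6)·n^{-1.5} → 0, so by Markov's inequality G has no triangles w.h.p.

E[X] ≈ 0.023730; in regime p = Θ(1/n^{3/2}) E[X] tends to 0 (below the triangle threshold p ~ 1/n).


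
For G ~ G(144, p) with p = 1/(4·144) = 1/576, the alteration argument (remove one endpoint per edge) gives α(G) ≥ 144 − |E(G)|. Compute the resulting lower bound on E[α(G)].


E[|E(G)|] = C(144, 2)·p = 10296 · (1/576) = 143/8.
E[α(G)] ≥ n − E[|E(G)|] = 144 − 143/8 = 1009/8.
Numerically: ≈ 126.1250.
(This is only a lower bound; the true E[α(G)] may be larger.)

E[α(G)] ≥ 1009/8 ≈ 126.1250.


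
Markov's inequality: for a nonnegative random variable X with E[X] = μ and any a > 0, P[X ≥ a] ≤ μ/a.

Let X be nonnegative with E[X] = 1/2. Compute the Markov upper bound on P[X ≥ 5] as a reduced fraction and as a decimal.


μ = E[X] = 1/2, a = 5.
Markov: P[X ≥ 5] ≤ μ/a = (1/2)/5 = 1/10.
Numerically: ≈ 0.100000.
(Since a = 5 > μ = 0.500000, the bound 1/10 is < 1 and informative.)

P[X ≥ 5] ≤ 1/10 ≈ 0.100000.


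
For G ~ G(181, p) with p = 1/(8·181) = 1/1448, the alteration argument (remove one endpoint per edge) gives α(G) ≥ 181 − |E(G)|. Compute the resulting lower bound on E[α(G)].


E[|E(G)|] = C(181, 2)·p = 16290 · (1/1448) = 45/4.
E[α(G)] ≥ n − E[|E(G)|] = 181 − 45/4 = 679/4.
Numerically: ≈ 169.750.
(This is only a lower bound; the true E[α(G)] may be larger.)

E[α(G)] ≥ 679/4 ≈ 169.750.


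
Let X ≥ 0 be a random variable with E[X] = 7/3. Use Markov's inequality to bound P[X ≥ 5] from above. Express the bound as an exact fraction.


μ = E[X] = 7/3, a = 5.
Markov: P[X ≥ 5] ≤ μ/a = (7/3)/5 = 7/15.
Numerically: ≈ 0.4667.
(Since a = 5 > μ = 2.3333, the bound 7/15 is < 1 and informative.)

P[X ≥ 5] ≤ 7/15 ≈ 0.4667.


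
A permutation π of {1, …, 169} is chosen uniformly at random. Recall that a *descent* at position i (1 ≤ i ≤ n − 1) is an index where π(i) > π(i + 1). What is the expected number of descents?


Write X = Σ X_I over i = 1, …, 168, with X_I the indicator of one descent.
There are 168 indicators.
For each fixed i, the pair (π(i), π(i+1)) is a uniformly random ordered pair of distinct values from {1, …, 169}; by symmetry P[π(i) > π(i+1)] = 1/2.
By linearity: E[X] = 168 · (1/2) = (169 − 1) · (1/2) = 84 ≈ 84.0000.

E[X] = 84 = 84.0000.


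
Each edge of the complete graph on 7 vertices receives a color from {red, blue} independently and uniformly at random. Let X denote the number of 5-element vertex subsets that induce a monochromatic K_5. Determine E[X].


Let X = Σ_S X_S over the C(7, 5) = 21 subsets S of size 5, where X_S = 1 if the K_5 on S is monochromatic.
For a fixed S, the K_5 on S has C(5, 2) = 10 edges. P[all 10 edges red] = (1/2)^10, and likewise for blue, so P[monochromatic] = 2·(1/2)^10 = 2^{1 − 10} = 1/512.
By linearity: E[X] = C(7, 5) · 2^{1 − 10} = 21 · 1/512 = 21/512.
Numerically: E[X] ≈ 0.041.

E[X] = C(7,5)·2^(1−C(5,2)) = 21/512 ≈ 0.041.


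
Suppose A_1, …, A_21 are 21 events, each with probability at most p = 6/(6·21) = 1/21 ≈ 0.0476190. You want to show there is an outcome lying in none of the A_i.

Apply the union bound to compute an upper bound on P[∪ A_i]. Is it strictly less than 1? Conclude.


Union bound: P[∪_{i=1}^{21} A_i] ≤ Σ_i P[A_i] ≤ 21·p = 21·(1/21) = 1.
Numerically: 1 ≈ 1.0000000.
Is 1 < 1? NO.
Since the bound 1 is ≥ 1, the union bound is uninformative here; it does NOT by itself certify existence.

21·p = 1 ≈ 1.0000000; existence NOT certified by the union bound.


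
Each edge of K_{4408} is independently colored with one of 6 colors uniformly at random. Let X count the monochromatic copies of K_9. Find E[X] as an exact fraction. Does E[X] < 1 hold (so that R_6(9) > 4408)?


E[X] = C(4408, 9) · 6^{1 − 36} = 1717362945146264156457459600 · 6^{−35} = 1717362945146264156457459600/1719070799748422591028658176.
As a reduced fraction: E[X] = 35778394690547169926197075/35813974994758803979763712 ≈ 0.9990.
Is E[X] < 1? YES.
Since E[X] < 1, there exists a 6-coloring of K_{4408} with no monochromatic K_9; hence R_6(9) > 4408.

E[X] = 35778394690547169926197075/35813974994758803979763712 ≈ 0.9990; E[X] < 1, so R_6(9) > 4408.


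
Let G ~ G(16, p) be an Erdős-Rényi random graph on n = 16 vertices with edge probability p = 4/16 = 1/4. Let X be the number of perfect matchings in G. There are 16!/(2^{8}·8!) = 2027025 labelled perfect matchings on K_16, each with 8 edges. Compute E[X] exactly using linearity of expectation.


K_16 has 16!/(2^{8}·8!) = 2027025 labelled perfect matchings.
For each such perfect matching H, let X_H = 1 if all 8 edges of H are present in G. Then P[X_H = 1] = p^{8} = (1/4)^{8} = 1/65536.
Summing the indicators: E[X] = Σ_H E[X_H] = 2027025 · p^{8} = 2027025 · 1/65536 = 2027025/65536.
Numerically: E[X] ≈ 30.93.

E[X] = 2027025 · (1/4)^{8} = 2027025/65536 ≈ 30.93.


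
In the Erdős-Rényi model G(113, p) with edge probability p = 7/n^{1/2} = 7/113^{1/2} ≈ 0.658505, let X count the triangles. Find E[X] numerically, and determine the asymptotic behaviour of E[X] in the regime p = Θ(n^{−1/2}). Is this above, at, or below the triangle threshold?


Number of potential triangles: C(113, 3) = 234136.
Each occurs with probability p³ ≈ (0.658505)³ ≈ 2.85546246e-01.
By linearity: E[X] = C(113, 3)·p³ ≈ 234136 · 2.85546246e-01 ≈ 66856.655828.
Since α = 1/2 < 1, p = c/n^{1/2} ≫ 1/n is above the triangle threshold p ~ 1/n. Asymptotically E[X] ~ (c³/6)·n^{3(1−α)} = (7³/6)·n^{1.5} → ∞; triangles are abundant w.h.p.

E[X] ≈ 66856.655828; in regime p = Θ(1/n^{1/2}) E[X] diverges (above the triangle threshold p ~ 1/n).


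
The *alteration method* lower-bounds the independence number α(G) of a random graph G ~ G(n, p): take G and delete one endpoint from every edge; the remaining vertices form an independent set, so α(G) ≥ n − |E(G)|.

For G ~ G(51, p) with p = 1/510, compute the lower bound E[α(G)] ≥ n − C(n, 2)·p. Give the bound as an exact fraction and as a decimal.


E[|E(G)|] = C(51, 2)·p = 1275 · (1/510) = 5/2.
E[α(G)] ≥ n − E[|E(G)|] = 51 − 5/2 = 97/2.
Numerically: ≈ 48.50000.
(This is only a lower bound; the true E[α(G)] may be larger.)

E[α(G)] ≥ 97/2 ≈ 48.50000.


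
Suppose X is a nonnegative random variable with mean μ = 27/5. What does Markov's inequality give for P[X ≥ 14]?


μ = E[X] = 27/5, a = 14.
Markov: P[X ≥ 14] ≤ μ/a = (27/5)/14 = 27/70.
Numerically: ≈ 0.385714.
(Since a = 14 > μ = 5.400000, the bound 27/70 is < 1 and informative.)

P[X ≥ 14] ≤ 27/70 ≈ 0.385714.


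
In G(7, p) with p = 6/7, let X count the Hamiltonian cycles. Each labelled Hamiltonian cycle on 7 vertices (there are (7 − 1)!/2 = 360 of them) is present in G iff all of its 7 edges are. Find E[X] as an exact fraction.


K_7 has (7 − 1)!/2 = 360 labelled Hamiltonian cycles.
For each such Hamiltonian cycle H, let X_H = 1 if all 7 edges of H are present in G. Then P[X_H = 1] = p^{7} = (6/7)^{7} = 279936/823543.
Summing the indicators: E[X] = Σ_H E[X_H] = 360 · p^{7} = 360 · 279936/823543 = 100776960/823543.
Numerically: E[X] ≈ 122.37.

E[X] = 360 · (6/7)^{7} = 100776960/823543 ≈ 122.37.


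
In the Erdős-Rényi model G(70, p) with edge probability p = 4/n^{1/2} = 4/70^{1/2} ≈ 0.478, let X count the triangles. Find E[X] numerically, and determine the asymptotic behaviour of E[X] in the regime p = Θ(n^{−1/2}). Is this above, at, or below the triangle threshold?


Number of potential triangles: C(70, 3) = 54740.
Each occurs with probability p³ ≈ (0.478)³ ≈ 1.09278e-01.
By linearity: E[X] = C(70, 3)·p³ ≈ 54740 · 1.09278e-01 ≈ 5981.880.
Since α = 1/2 < 1, p = c/n^{1/2} ≫ 1/n is above the triangle threshold p ~ 1/n. Asymptotically E[X] ~ (c³/6)·n^{3(1−α)} = (4³/6)·n^{1.5} → ∞; triangles are abundant w.h.p.

E[X] ≈ 5981.880; in regime p = Θ(1/n^{1/2}) E[X] diverges (above the triangle threshold p ~ 1/n).


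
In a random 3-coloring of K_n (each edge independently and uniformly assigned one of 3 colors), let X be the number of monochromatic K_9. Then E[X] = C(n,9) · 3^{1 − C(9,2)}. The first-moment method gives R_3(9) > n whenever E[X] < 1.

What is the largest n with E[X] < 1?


We need C(n, 9) · 3^{1 − 36} < 1, i.e. C(n, 9) < 3^{36 − 1} = 50031545098999707.
Check values of n near the boundary:
  n = 298: C(298, 9) = 45207677551849890; 45207677551849890 < 50031545098999707? YES
  n = 299: C(299, 9) = 46610674441390059; 46610674441390059 < 50031545098999707? YES
  n = 300: C(300, 9) = 48052241692154700; 48052241692154700 < 50031545098999707? YES
  n = 301: C(301, 9) = 49533303936090975; 49533303936090975 < 50031545098999707? YES
  n = 302: C(302, 9) = 51054804739588650; 51054804739588650 < 50031545098999707? NO
The largest n with C(n, 9) < 50031545098999707 is n = 301 (where E[X] = 16511101312030325/16677181699666569 ≈ 0.9900). Hence R_3(9) > 301, i.e. R_3(9) ≥ 302.

Largest n = 301; hence R_3(9) > 301.


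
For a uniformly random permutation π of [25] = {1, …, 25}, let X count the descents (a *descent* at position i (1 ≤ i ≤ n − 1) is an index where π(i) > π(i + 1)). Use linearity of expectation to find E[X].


Write X = Σ X_I over i = 1, …, 24, with X_I the indicator of one descent.
There are 24 indicators.
For each fixed i, the pair (π(i), π(i+1)) is a uniformly random ordered pair of distinct values from {1, …, 25}; by symmetry P[π(i) > π(i+1)] = 1/2.
By linearity: E[X] = 24 · (1/2) = (25 − 1) · (1/2) = 12 ≈ 12.0000.

E[X] = 12 = 12.0000.


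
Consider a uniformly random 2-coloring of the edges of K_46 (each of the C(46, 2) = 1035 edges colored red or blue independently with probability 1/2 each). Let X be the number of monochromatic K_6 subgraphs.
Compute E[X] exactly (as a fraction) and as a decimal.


Let X = Σ_S X_S over the C(46, 6) = 9366819 subsets S of size 6, where X_S = 1 if the K_6 on S is monochromatic.
For a fixed S, the K_6 on S has C(6, 2) = 15 edges. P[all 15 edges red] = (1/2)^15, and likewise for blue, so P[monochromatic] = 2·(1/2)^15 = 2^{1 − 15} = 1/16384.
By linearity: E[X] = C(46, 6) · 2^{1 − 15} = 9366819 · 1/16384 = 9366819/16384.
Numerically: E[X] ≈ 571.705.

E[X] = C(46,6)·2^(1−C(6,2)) = 9366819/16384 ≈ 571.705.


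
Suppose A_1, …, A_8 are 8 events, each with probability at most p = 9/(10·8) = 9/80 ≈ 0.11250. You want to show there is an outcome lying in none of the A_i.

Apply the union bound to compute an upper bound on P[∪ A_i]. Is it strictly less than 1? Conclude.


Union bound: P[∪_{i=1}^{8} A_i] ≤ Σ_i P[A_i] ≤ 8·p = 8·(9/80) = 9/10.
Numerically: 9/10 ≈ 0.90000.
Is 9/10 < 1? YES.
Since P[∪ A_i] ≤ 9/10 < 1, the complement has P[∩ A_i^c] ≥ 1 − 9/10 = 1/10 > 0, so some outcome avoids every A_i.

8·p = 9/10 ≈ 0.90000; existence CERTIFIED by the union bound.


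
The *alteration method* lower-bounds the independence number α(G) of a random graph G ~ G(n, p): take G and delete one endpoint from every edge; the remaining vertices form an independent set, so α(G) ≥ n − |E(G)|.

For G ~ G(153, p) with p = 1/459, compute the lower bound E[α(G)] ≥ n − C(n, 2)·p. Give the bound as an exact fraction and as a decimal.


E[|E(G)|] = C(153, 2)·p = 11628 · (1/459) = 76/3.
E[α(G)] ≥ n − E[|E(G)|] = 153 − 76/3 = 383/3.
Numerically: ≈ 127.666667.
(This is only a lower bound; the true E[α(G)] may be larger.)

E[α(G)] ≥ 383/3 ≈ 127.666667.
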